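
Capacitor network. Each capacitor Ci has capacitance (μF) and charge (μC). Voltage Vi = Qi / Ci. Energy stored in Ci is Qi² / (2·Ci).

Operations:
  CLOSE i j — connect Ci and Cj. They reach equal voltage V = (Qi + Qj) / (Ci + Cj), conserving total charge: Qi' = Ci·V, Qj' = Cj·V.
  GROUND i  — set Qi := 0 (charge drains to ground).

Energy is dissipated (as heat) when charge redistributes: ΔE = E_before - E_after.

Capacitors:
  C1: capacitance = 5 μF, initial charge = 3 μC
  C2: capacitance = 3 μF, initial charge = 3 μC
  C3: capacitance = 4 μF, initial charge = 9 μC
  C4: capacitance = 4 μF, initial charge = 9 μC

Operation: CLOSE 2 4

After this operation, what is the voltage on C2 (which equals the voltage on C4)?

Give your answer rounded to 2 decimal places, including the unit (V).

Answer: 1.71 V

Derivation:
Initial: C1(5μF, Q=3μC, V=0.60V), C2(3μF, Q=3μC, V=1.00V), C3(4μF, Q=9μC, V=2.25V), C4(4μF, Q=9μC, V=2.25V)
Op 1: CLOSE 2-4: Q_total=12.00, C_total=7.00, V=1.71; Q2=5.14, Q4=6.86; dissipated=1.339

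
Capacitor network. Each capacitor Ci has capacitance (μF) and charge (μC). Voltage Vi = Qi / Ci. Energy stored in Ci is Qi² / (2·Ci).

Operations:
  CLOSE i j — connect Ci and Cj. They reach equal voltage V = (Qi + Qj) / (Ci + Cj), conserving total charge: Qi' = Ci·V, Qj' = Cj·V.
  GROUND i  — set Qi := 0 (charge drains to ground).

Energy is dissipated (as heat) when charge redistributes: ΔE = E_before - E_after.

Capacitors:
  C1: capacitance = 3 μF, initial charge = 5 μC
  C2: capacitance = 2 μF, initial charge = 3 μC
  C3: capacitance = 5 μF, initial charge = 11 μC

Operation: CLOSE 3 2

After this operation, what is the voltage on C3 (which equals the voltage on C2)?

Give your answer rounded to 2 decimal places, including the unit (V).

Initial: C1(3μF, Q=5μC, V=1.67V), C2(2μF, Q=3μC, V=1.50V), C3(5μF, Q=11μC, V=2.20V)
Op 1: CLOSE 3-2: Q_total=14.00, C_total=7.00, V=2.00; Q3=10.00, Q2=4.00; dissipated=0.350

Answer: 2.00 V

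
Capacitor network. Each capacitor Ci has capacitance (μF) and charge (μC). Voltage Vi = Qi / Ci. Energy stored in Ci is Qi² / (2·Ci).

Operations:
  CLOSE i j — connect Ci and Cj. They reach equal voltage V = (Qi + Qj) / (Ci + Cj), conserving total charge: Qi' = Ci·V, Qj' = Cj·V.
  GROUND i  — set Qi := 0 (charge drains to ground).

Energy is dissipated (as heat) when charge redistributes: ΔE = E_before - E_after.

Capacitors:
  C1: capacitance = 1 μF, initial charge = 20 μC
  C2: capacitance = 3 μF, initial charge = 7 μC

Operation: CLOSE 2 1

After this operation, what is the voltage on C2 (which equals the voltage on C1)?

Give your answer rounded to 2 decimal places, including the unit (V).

Initial: C1(1μF, Q=20μC, V=20.00V), C2(3μF, Q=7μC, V=2.33V)
Op 1: CLOSE 2-1: Q_total=27.00, C_total=4.00, V=6.75; Q2=20.25, Q1=6.75; dissipated=117.042

Answer: 6.75 V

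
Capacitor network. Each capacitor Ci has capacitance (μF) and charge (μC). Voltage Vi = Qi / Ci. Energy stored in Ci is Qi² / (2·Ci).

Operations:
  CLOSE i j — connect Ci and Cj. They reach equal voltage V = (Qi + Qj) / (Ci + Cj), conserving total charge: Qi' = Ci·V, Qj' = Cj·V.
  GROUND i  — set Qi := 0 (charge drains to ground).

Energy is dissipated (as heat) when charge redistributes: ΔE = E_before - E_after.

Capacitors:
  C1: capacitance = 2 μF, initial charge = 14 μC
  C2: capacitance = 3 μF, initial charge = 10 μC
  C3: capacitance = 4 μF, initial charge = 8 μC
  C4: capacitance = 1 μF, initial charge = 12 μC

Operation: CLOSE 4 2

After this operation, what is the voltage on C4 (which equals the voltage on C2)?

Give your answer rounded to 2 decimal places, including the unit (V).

Answer: 5.50 V

Derivation:
Initial: C1(2μF, Q=14μC, V=7.00V), C2(3μF, Q=10μC, V=3.33V), C3(4μF, Q=8μC, V=2.00V), C4(1μF, Q=12μC, V=12.00V)
Op 1: CLOSE 4-2: Q_total=22.00, C_total=4.00, V=5.50; Q4=5.50, Q2=16.50; dissipated=28.167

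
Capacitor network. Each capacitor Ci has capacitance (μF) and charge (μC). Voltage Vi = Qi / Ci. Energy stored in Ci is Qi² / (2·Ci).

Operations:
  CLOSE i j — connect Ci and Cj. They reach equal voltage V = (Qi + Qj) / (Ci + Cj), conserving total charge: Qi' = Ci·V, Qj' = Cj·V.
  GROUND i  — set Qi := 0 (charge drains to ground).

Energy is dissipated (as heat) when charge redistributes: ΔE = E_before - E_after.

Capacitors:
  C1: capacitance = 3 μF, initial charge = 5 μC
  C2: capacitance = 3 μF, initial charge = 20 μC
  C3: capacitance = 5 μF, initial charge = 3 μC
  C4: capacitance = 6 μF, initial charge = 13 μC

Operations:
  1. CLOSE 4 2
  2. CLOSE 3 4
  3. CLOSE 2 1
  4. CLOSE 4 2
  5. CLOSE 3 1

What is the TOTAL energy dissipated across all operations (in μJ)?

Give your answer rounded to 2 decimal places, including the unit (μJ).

Answer: 36.37 μJ

Derivation:
Initial: C1(3μF, Q=5μC, V=1.67V), C2(3μF, Q=20μC, V=6.67V), C3(5μF, Q=3μC, V=0.60V), C4(6μF, Q=13μC, V=2.17V)
Op 1: CLOSE 4-2: Q_total=33.00, C_total=9.00, V=3.67; Q4=22.00, Q2=11.00; dissipated=20.250
Op 2: CLOSE 3-4: Q_total=25.00, C_total=11.00, V=2.27; Q3=11.36, Q4=13.64; dissipated=12.824
Op 3: CLOSE 2-1: Q_total=16.00, C_total=6.00, V=2.67; Q2=8.00, Q1=8.00; dissipated=3.000
Op 4: CLOSE 4-2: Q_total=21.64, C_total=9.00, V=2.40; Q4=14.42, Q2=7.21; dissipated=0.155
Op 5: CLOSE 3-1: Q_total=19.36, C_total=8.00, V=2.42; Q3=12.10, Q1=7.26; dissipated=0.145
Total dissipated: 36.375 μJ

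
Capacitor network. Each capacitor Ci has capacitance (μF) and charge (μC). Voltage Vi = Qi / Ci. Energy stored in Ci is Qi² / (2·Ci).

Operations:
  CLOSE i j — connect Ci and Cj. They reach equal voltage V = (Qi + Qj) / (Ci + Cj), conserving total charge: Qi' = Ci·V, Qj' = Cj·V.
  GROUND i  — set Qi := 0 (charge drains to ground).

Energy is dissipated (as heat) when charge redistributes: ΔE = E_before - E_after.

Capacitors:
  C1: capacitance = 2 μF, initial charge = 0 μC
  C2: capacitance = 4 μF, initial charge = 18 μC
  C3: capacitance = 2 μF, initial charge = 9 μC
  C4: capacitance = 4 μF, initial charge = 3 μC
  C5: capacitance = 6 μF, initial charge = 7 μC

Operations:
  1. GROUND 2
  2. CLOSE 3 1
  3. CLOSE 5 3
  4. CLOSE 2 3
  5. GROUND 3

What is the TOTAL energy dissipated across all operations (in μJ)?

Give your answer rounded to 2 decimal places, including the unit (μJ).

Answer: 53.11 μJ

Derivation:
Initial: C1(2μF, Q=0μC, V=0.00V), C2(4μF, Q=18μC, V=4.50V), C3(2μF, Q=9μC, V=4.50V), C4(4μF, Q=3μC, V=0.75V), C5(6μF, Q=7μC, V=1.17V)
Op 1: GROUND 2: Q2=0; energy lost=40.500
Op 2: CLOSE 3-1: Q_total=9.00, C_total=4.00, V=2.25; Q3=4.50, Q1=4.50; dissipated=10.125
Op 3: CLOSE 5-3: Q_total=11.50, C_total=8.00, V=1.44; Q5=8.62, Q3=2.88; dissipated=0.880
Op 4: CLOSE 2-3: Q_total=2.88, C_total=6.00, V=0.48; Q2=1.92, Q3=0.96; dissipated=1.378
Op 5: GROUND 3: Q3=0; energy lost=0.230
Total dissipated: 53.112 μJ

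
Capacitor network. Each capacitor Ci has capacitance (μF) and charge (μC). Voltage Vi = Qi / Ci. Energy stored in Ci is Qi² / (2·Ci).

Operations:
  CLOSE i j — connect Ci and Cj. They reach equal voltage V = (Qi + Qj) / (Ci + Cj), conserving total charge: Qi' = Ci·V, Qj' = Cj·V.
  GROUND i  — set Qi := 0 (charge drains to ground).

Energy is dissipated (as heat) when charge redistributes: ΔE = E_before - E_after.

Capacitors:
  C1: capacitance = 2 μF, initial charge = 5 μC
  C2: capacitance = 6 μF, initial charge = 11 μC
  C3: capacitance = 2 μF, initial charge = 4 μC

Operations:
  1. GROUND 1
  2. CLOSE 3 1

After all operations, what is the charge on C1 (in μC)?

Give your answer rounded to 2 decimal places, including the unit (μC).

Answer: 2.00 μC

Derivation:
Initial: C1(2μF, Q=5μC, V=2.50V), C2(6μF, Q=11μC, V=1.83V), C3(2μF, Q=4μC, V=2.00V)
Op 1: GROUND 1: Q1=0; energy lost=6.250
Op 2: CLOSE 3-1: Q_total=4.00, C_total=4.00, V=1.00; Q3=2.00, Q1=2.00; dissipated=2.000
Final charges: Q1=2.00, Q2=11.00, Q3=2.00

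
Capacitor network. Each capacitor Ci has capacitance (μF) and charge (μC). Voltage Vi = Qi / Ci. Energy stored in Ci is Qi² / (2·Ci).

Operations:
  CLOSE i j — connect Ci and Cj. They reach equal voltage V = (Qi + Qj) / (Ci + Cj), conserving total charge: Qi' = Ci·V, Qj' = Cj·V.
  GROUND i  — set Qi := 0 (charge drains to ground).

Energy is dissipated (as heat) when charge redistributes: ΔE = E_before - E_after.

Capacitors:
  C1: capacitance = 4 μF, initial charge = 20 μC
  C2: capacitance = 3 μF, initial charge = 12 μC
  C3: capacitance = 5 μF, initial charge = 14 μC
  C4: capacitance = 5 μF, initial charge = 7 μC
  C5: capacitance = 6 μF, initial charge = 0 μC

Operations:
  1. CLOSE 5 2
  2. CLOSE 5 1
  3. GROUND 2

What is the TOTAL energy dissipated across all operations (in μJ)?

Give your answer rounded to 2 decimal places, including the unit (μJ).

Answer: 34.80 μJ

Derivation:
Initial: C1(4μF, Q=20μC, V=5.00V), C2(3μF, Q=12μC, V=4.00V), C3(5μF, Q=14μC, V=2.80V), C4(5μF, Q=7μC, V=1.40V), C5(6μF, Q=0μC, V=0.00V)
Op 1: CLOSE 5-2: Q_total=12.00, C_total=9.00, V=1.33; Q5=8.00, Q2=4.00; dissipated=16.000
Op 2: CLOSE 5-1: Q_total=28.00, C_total=10.00, V=2.80; Q5=16.80, Q1=11.20; dissipated=16.133
Op 3: GROUND 2: Q2=0; energy lost=2.667
Total dissipated: 34.800 μJ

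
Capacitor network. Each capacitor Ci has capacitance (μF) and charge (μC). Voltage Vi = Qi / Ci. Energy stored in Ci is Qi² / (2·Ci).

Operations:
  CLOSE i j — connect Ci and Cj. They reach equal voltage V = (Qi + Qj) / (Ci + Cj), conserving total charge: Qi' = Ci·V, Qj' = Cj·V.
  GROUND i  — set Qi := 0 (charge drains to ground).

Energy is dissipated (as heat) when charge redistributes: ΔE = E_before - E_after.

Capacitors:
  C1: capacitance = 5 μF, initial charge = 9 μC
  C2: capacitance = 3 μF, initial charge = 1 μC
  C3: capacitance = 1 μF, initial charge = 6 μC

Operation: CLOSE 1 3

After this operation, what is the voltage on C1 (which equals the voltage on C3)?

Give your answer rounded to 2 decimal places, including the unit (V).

Answer: 2.50 V

Derivation:
Initial: C1(5μF, Q=9μC, V=1.80V), C2(3μF, Q=1μC, V=0.33V), C3(1μF, Q=6μC, V=6.00V)
Op 1: CLOSE 1-3: Q_total=15.00, C_total=6.00, V=2.50; Q1=12.50, Q3=2.50; dissipated=7.350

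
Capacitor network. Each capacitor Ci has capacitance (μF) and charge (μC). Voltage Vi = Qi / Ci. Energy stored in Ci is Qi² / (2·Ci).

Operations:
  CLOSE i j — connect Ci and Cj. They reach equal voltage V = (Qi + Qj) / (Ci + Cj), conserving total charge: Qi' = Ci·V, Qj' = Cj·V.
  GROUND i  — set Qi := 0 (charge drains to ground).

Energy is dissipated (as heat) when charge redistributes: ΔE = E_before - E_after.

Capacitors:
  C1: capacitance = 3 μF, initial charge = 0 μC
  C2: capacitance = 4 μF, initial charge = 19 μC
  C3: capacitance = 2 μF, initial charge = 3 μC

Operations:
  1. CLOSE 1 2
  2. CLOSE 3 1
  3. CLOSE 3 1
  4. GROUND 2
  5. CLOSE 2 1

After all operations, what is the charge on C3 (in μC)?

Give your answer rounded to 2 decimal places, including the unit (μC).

Answer: 4.46 μC

Derivation:
Initial: C1(3μF, Q=0μC, V=0.00V), C2(4μF, Q=19μC, V=4.75V), C3(2μF, Q=3μC, V=1.50V)
Op 1: CLOSE 1-2: Q_total=19.00, C_total=7.00, V=2.71; Q1=8.14, Q2=10.86; dissipated=19.339
Op 2: CLOSE 3-1: Q_total=11.14, C_total=5.00, V=2.23; Q3=4.46, Q1=6.69; dissipated=0.885
Op 3: CLOSE 3-1: Q_total=11.14, C_total=5.00, V=2.23; Q3=4.46, Q1=6.69; dissipated=0.000
Op 4: GROUND 2: Q2=0; energy lost=14.735
Op 5: CLOSE 2-1: Q_total=6.69, C_total=7.00, V=0.96; Q2=3.82, Q1=2.87; dissipated=4.257
Final charges: Q1=2.87, Q2=3.82, Q3=4.46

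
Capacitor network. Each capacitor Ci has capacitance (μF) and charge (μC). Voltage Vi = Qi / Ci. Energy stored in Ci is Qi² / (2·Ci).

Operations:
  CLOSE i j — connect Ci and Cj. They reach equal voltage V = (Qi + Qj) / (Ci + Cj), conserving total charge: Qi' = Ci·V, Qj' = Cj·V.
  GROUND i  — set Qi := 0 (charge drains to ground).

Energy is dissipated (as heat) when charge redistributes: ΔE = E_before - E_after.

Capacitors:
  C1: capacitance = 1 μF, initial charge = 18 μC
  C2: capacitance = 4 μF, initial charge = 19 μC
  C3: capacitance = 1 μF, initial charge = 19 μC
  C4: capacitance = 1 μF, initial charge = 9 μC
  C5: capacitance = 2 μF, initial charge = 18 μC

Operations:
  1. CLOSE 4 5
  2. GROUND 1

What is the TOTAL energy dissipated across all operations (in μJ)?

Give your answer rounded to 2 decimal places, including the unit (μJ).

Answer: 162.00 μJ

Derivation:
Initial: C1(1μF, Q=18μC, V=18.00V), C2(4μF, Q=19μC, V=4.75V), C3(1μF, Q=19μC, V=19.00V), C4(1μF, Q=9μC, V=9.00V), C5(2μF, Q=18μC, V=9.00V)
Op 1: CLOSE 4-5: Q_total=27.00, C_total=3.00, V=9.00; Q4=9.00, Q5=18.00; dissipated=0.000
Op 2: GROUND 1: Q1=0; energy lost=162.000
Total dissipated: 162.000 μJ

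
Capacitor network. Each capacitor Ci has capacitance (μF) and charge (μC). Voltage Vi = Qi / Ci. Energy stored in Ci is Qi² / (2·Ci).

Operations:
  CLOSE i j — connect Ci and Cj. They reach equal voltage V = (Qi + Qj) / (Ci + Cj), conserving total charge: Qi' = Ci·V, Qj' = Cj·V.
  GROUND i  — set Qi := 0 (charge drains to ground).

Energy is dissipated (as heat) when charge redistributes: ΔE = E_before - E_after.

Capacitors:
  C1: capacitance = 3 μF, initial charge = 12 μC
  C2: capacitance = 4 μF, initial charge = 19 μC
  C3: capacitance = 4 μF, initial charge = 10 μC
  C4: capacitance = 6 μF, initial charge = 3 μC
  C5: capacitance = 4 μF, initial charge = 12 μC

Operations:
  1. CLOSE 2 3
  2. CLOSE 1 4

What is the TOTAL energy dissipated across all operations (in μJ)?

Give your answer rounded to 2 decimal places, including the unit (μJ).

Initial: C1(3μF, Q=12μC, V=4.00V), C2(4μF, Q=19μC, V=4.75V), C3(4μF, Q=10μC, V=2.50V), C4(6μF, Q=3μC, V=0.50V), C5(4μF, Q=12μC, V=3.00V)
Op 1: CLOSE 2-3: Q_total=29.00, C_total=8.00, V=3.62; Q2=14.50, Q3=14.50; dissipated=5.062
Op 2: CLOSE 1-4: Q_total=15.00, C_total=9.00, V=1.67; Q1=5.00, Q4=10.00; dissipated=12.250
Total dissipated: 17.312 μJ

Answer: 17.31 μJ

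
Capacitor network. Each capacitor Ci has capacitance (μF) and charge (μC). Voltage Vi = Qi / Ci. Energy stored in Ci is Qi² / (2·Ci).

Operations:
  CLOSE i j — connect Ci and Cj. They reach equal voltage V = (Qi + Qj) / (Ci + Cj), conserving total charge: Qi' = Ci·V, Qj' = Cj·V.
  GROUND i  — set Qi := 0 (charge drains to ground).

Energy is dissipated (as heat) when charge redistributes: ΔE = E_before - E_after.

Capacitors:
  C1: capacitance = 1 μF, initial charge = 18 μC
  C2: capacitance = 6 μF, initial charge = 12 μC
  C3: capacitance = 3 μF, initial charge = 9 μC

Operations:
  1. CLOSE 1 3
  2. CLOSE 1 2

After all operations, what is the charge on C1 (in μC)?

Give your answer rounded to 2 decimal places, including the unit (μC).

Answer: 2.68 μC

Derivation:
Initial: C1(1μF, Q=18μC, V=18.00V), C2(6μF, Q=12μC, V=2.00V), C3(3μF, Q=9μC, V=3.00V)
Op 1: CLOSE 1-3: Q_total=27.00, C_total=4.00, V=6.75; Q1=6.75, Q3=20.25; dissipated=84.375
Op 2: CLOSE 1-2: Q_total=18.75, C_total=7.00, V=2.68; Q1=2.68, Q2=16.07; dissipated=9.670
Final charges: Q1=2.68, Q2=16.07, Q3=20.25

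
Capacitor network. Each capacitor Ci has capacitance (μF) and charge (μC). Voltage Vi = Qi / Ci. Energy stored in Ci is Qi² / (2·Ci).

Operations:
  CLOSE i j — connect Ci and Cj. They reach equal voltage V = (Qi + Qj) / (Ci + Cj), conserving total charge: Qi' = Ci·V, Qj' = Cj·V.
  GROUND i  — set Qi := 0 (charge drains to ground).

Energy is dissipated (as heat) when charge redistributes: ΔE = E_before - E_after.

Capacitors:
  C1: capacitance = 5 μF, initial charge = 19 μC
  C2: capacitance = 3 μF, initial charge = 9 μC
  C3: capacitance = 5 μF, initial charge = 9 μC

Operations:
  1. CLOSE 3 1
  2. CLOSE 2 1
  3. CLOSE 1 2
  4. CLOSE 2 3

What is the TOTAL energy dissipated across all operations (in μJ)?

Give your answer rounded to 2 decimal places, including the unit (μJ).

Answer: 5.04 μJ

Derivation:
Initial: C1(5μF, Q=19μC, V=3.80V), C2(3μF, Q=9μC, V=3.00V), C3(5μF, Q=9μC, V=1.80V)
Op 1: CLOSE 3-1: Q_total=28.00, C_total=10.00, V=2.80; Q3=14.00, Q1=14.00; dissipated=5.000
Op 2: CLOSE 2-1: Q_total=23.00, C_total=8.00, V=2.88; Q2=8.62, Q1=14.38; dissipated=0.037
Op 3: CLOSE 1-2: Q_total=23.00, C_total=8.00, V=2.88; Q1=14.38, Q2=8.62; dissipated=0.000
Op 4: CLOSE 2-3: Q_total=22.62, C_total=8.00, V=2.83; Q2=8.48, Q3=14.14; dissipated=0.005
Total dissipated: 5.043 μJ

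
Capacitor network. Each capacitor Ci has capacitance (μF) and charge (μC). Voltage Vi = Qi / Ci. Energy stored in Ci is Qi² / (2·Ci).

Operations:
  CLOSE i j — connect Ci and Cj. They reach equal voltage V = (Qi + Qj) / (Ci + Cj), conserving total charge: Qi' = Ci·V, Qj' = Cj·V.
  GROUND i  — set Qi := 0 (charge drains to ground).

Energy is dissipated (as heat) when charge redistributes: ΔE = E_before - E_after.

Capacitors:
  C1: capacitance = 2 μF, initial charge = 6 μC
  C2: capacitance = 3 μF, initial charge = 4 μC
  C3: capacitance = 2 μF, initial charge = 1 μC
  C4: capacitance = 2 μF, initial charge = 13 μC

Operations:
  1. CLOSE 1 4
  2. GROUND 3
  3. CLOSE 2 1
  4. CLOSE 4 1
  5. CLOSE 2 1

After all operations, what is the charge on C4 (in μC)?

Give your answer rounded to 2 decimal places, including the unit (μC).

Initial: C1(2μF, Q=6μC, V=3.00V), C2(3μF, Q=4μC, V=1.33V), C3(2μF, Q=1μC, V=0.50V), C4(2μF, Q=13μC, V=6.50V)
Op 1: CLOSE 1-4: Q_total=19.00, C_total=4.00, V=4.75; Q1=9.50, Q4=9.50; dissipated=6.125
Op 2: GROUND 3: Q3=0; energy lost=0.250
Op 3: CLOSE 2-1: Q_total=13.50, C_total=5.00, V=2.70; Q2=8.10, Q1=5.40; dissipated=7.004
Op 4: CLOSE 4-1: Q_total=14.90, C_total=4.00, V=3.73; Q4=7.45, Q1=7.45; dissipated=2.101
Op 5: CLOSE 2-1: Q_total=15.55, C_total=5.00, V=3.11; Q2=9.33, Q1=6.22; dissipated=0.630
Final charges: Q1=6.22, Q2=9.33, Q3=0.00, Q4=7.45

Answer: 7.45 μC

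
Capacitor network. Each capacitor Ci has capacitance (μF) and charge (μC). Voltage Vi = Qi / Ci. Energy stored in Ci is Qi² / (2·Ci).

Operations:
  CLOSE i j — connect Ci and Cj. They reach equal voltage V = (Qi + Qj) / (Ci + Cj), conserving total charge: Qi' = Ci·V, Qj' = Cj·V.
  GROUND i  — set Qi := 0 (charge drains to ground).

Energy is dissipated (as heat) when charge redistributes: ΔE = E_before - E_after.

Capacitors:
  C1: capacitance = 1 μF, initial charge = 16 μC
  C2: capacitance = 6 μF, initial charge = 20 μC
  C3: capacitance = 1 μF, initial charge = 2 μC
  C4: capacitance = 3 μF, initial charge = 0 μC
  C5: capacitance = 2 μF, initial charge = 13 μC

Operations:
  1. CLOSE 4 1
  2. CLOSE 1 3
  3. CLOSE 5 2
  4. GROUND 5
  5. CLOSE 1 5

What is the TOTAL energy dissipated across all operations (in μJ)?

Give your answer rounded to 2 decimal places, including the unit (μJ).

Initial: C1(1μF, Q=16μC, V=16.00V), C2(6μF, Q=20μC, V=3.33V), C3(1μF, Q=2μC, V=2.00V), C4(3μF, Q=0μC, V=0.00V), C5(2μF, Q=13μC, V=6.50V)
Op 1: CLOSE 4-1: Q_total=16.00, C_total=4.00, V=4.00; Q4=12.00, Q1=4.00; dissipated=96.000
Op 2: CLOSE 1-3: Q_total=6.00, C_total=2.00, V=3.00; Q1=3.00, Q3=3.00; dissipated=1.000
Op 3: CLOSE 5-2: Q_total=33.00, C_total=8.00, V=4.12; Q5=8.25, Q2=24.75; dissipated=7.521
Op 4: GROUND 5: Q5=0; energy lost=17.016
Op 5: CLOSE 1-5: Q_total=3.00, C_total=3.00, V=1.00; Q1=1.00, Q5=2.00; dissipated=3.000
Total dissipated: 124.536 μJ

Answer: 124.54 μJ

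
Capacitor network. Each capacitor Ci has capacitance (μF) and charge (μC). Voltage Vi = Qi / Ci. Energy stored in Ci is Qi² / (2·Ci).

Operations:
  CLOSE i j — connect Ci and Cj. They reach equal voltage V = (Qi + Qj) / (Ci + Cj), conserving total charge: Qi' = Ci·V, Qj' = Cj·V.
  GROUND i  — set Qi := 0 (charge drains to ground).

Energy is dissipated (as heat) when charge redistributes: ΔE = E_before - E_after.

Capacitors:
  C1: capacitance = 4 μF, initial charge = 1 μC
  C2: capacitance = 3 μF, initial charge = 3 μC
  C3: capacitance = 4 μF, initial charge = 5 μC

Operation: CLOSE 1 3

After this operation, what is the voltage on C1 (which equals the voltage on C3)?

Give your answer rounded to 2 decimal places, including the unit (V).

Answer: 0.75 V

Derivation:
Initial: C1(4μF, Q=1μC, V=0.25V), C2(3μF, Q=3μC, V=1.00V), C3(4μF, Q=5μC, V=1.25V)
Op 1: CLOSE 1-3: Q_total=6.00, C_total=8.00, V=0.75; Q1=3.00, Q3=3.00; dissipated=1.000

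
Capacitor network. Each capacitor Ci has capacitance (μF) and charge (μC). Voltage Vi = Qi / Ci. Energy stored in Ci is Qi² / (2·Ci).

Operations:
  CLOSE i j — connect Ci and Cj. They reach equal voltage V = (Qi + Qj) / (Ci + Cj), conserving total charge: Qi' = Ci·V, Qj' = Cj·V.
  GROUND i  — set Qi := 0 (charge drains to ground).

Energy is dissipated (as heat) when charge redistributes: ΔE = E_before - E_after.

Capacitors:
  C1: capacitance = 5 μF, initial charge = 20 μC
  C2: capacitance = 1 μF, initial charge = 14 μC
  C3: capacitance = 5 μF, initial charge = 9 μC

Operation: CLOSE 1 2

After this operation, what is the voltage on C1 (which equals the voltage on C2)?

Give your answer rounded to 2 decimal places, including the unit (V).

Initial: C1(5μF, Q=20μC, V=4.00V), C2(1μF, Q=14μC, V=14.00V), C3(5μF, Q=9μC, V=1.80V)
Op 1: CLOSE 1-2: Q_total=34.00, C_total=6.00, V=5.67; Q1=28.33, Q2=5.67; dissipated=41.667

Answer: 5.67 V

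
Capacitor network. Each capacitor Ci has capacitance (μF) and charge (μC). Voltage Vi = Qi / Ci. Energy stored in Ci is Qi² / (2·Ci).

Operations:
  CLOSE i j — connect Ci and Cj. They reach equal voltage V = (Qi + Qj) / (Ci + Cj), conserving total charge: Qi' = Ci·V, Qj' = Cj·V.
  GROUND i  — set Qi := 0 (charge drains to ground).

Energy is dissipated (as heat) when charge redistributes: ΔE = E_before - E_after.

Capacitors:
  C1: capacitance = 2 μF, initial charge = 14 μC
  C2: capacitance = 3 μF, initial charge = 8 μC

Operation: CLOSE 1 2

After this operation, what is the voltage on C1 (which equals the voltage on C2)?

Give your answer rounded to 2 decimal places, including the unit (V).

Initial: C1(2μF, Q=14μC, V=7.00V), C2(3μF, Q=8μC, V=2.67V)
Op 1: CLOSE 1-2: Q_total=22.00, C_total=5.00, V=4.40; Q1=8.80, Q2=13.20; dissipated=11.267

Answer: 4.40 V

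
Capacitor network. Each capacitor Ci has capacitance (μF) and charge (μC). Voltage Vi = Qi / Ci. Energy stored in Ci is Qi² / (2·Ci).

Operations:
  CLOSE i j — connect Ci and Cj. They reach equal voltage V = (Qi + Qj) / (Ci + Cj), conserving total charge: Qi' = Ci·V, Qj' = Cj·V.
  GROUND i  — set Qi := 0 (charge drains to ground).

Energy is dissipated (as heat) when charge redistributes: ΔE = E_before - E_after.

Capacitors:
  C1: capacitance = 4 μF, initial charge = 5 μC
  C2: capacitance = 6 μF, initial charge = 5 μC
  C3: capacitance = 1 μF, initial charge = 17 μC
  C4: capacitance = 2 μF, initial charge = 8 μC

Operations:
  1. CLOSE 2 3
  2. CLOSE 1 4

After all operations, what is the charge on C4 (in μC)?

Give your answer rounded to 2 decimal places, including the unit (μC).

Initial: C1(4μF, Q=5μC, V=1.25V), C2(6μF, Q=5μC, V=0.83V), C3(1μF, Q=17μC, V=17.00V), C4(2μF, Q=8μC, V=4.00V)
Op 1: CLOSE 2-3: Q_total=22.00, C_total=7.00, V=3.14; Q2=18.86, Q3=3.14; dissipated=112.012
Op 2: CLOSE 1-4: Q_total=13.00, C_total=6.00, V=2.17; Q1=8.67, Q4=4.33; dissipated=5.042
Final charges: Q1=8.67, Q2=18.86, Q3=3.14, Q4=4.33

Answer: 4.33 μC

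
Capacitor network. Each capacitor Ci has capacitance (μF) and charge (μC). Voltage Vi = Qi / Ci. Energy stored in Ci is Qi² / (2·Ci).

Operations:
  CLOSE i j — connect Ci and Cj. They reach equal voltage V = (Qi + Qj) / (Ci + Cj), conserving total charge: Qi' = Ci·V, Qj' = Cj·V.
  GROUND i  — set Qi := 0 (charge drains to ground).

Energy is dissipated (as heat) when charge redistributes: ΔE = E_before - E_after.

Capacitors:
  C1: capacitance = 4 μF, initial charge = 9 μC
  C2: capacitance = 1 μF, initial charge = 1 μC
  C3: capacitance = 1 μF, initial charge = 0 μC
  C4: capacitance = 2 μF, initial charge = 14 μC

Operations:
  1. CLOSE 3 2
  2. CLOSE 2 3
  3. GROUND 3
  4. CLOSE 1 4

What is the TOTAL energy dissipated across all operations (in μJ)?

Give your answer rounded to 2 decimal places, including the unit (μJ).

Answer: 15.42 μJ

Derivation:
Initial: C1(4μF, Q=9μC, V=2.25V), C2(1μF, Q=1μC, V=1.00V), C3(1μF, Q=0μC, V=0.00V), C4(2μF, Q=14μC, V=7.00V)
Op 1: CLOSE 3-2: Q_total=1.00, C_total=2.00, V=0.50; Q3=0.50, Q2=0.50; dissipated=0.250
Op 2: CLOSE 2-3: Q_total=1.00, C_total=2.00, V=0.50; Q2=0.50, Q3=0.50; dissipated=0.000
Op 3: GROUND 3: Q3=0; energy lost=0.125
Op 4: CLOSE 1-4: Q_total=23.00, C_total=6.00, V=3.83; Q1=15.33, Q4=7.67; dissipated=15.042
Total dissipated: 15.417 μJ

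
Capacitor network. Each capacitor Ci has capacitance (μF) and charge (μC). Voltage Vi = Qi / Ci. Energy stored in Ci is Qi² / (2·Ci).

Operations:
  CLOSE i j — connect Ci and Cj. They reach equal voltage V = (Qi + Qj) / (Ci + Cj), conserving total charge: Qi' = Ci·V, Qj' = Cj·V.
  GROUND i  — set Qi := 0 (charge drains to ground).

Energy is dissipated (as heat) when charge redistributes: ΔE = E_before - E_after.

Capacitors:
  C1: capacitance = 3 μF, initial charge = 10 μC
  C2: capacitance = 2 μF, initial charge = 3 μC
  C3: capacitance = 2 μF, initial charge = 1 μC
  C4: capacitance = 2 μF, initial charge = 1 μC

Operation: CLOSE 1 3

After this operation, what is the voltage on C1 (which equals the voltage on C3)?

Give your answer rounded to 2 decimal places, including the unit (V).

Answer: 2.20 V

Derivation:
Initial: C1(3μF, Q=10μC, V=3.33V), C2(2μF, Q=3μC, V=1.50V), C3(2μF, Q=1μC, V=0.50V), C4(2μF, Q=1μC, V=0.50V)
Op 1: CLOSE 1-3: Q_total=11.00, C_total=5.00, V=2.20; Q1=6.60, Q3=4.40; dissipated=4.817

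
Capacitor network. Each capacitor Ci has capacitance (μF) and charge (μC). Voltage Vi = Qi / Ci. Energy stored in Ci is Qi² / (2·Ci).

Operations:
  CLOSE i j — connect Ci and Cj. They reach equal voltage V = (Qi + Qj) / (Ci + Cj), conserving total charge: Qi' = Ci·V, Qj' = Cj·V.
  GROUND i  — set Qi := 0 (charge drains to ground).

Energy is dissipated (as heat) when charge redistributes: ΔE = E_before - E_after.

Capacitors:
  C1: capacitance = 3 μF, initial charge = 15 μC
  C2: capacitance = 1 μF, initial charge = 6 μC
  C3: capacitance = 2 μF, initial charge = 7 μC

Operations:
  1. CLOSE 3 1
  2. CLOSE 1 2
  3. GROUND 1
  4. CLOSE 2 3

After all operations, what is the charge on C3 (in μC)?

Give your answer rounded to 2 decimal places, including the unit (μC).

Initial: C1(3μF, Q=15μC, V=5.00V), C2(1μF, Q=6μC, V=6.00V), C3(2μF, Q=7μC, V=3.50V)
Op 1: CLOSE 3-1: Q_total=22.00, C_total=5.00, V=4.40; Q3=8.80, Q1=13.20; dissipated=1.350
Op 2: CLOSE 1-2: Q_total=19.20, C_total=4.00, V=4.80; Q1=14.40, Q2=4.80; dissipated=0.960
Op 3: GROUND 1: Q1=0; energy lost=34.560
Op 4: CLOSE 2-3: Q_total=13.60, C_total=3.00, V=4.53; Q2=4.53, Q3=9.07; dissipated=0.053
Final charges: Q1=0.00, Q2=4.53, Q3=9.07

Answer: 9.07 μC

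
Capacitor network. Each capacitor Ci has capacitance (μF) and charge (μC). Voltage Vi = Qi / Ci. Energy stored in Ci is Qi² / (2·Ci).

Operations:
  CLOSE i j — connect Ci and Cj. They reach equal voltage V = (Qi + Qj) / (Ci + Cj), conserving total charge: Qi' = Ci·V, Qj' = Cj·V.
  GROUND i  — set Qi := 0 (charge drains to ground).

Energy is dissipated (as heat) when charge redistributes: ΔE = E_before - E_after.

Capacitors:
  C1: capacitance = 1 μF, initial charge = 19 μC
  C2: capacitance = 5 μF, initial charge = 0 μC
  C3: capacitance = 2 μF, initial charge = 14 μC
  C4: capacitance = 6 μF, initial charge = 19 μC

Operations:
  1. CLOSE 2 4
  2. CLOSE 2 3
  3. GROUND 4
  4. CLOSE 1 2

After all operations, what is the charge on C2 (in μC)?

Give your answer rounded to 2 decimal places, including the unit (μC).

Answer: 29.31 μC

Derivation:
Initial: C1(1μF, Q=19μC, V=19.00V), C2(5μF, Q=0μC, V=0.00V), C3(2μF, Q=14μC, V=7.00V), C4(6μF, Q=19μC, V=3.17V)
Op 1: CLOSE 2-4: Q_total=19.00, C_total=11.00, V=1.73; Q2=8.64, Q4=10.36; dissipated=13.674
Op 2: CLOSE 2-3: Q_total=22.64, C_total=7.00, V=3.23; Q2=16.17, Q3=6.47; dissipated=19.858
Op 3: GROUND 4: Q4=0; energy lost=8.950
Op 4: CLOSE 1-2: Q_total=35.17, C_total=6.00, V=5.86; Q1=5.86, Q2=29.31; dissipated=103.573
Final charges: Q1=5.86, Q2=29.31, Q3=6.47, Q4=0.00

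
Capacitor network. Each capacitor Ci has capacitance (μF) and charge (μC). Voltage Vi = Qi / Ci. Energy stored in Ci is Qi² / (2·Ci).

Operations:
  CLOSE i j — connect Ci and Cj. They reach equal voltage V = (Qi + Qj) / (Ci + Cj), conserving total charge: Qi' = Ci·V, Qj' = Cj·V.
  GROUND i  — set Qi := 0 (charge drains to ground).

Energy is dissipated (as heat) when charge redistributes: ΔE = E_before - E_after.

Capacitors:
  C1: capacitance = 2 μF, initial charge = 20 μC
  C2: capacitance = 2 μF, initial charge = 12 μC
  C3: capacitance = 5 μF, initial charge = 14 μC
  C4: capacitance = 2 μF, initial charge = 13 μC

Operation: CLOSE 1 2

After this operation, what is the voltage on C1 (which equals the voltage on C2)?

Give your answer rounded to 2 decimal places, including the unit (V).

Answer: 8.00 V

Derivation:
Initial: C1(2μF, Q=20μC, V=10.00V), C2(2μF, Q=12μC, V=6.00V), C3(5μF, Q=14μC, V=2.80V), C4(2μF, Q=13μC, V=6.50V)
Op 1: CLOSE 1-2: Q_total=32.00, C_total=4.00, V=8.00; Q1=16.00, Q2=16.00; dissipated=8.000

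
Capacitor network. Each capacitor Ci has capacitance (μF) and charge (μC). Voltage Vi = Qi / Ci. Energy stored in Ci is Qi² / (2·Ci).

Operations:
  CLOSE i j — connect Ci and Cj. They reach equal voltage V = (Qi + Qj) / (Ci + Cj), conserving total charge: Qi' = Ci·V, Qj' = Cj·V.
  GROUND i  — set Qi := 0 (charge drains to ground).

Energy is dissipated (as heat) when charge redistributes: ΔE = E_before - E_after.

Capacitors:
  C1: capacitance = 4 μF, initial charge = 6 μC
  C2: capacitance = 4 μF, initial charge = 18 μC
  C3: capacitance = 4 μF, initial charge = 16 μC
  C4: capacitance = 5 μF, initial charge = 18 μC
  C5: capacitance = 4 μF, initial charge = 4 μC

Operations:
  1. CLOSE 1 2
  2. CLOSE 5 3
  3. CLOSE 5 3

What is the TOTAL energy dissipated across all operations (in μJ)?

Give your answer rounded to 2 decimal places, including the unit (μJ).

Answer: 18.00 μJ

Derivation:
Initial: C1(4μF, Q=6μC, V=1.50V), C2(4μF, Q=18μC, V=4.50V), C3(4μF, Q=16μC, V=4.00V), C4(5μF, Q=18μC, V=3.60V), C5(4μF, Q=4μC, V=1.00V)
Op 1: CLOSE 1-2: Q_total=24.00, C_total=8.00, V=3.00; Q1=12.00, Q2=12.00; dissipated=9.000
Op 2: CLOSE 5-3: Q_total=20.00, C_total=8.00, V=2.50; Q5=10.00, Q3=10.00; dissipated=9.000
Op 3: CLOSE 5-3: Q_total=20.00, C_total=8.00, V=2.50; Q5=10.00, Q3=10.00; dissipated=0.000
Total dissipated: 18.000 μJ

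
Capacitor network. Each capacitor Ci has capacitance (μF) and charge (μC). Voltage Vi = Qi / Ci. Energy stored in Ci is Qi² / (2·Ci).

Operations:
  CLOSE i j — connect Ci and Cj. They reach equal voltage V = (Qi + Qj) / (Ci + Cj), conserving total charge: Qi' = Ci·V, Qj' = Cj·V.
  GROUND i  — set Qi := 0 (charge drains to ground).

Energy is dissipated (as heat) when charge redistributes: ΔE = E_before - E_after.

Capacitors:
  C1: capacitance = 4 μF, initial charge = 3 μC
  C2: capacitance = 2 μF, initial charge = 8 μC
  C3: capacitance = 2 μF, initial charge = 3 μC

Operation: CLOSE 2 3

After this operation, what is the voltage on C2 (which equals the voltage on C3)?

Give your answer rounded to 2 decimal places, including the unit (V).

Answer: 2.75 V

Derivation:
Initial: C1(4μF, Q=3μC, V=0.75V), C2(2μF, Q=8μC, V=4.00V), C3(2μF, Q=3μC, V=1.50V)
Op 1: CLOSE 2-3: Q_total=11.00, C_total=4.00, V=2.75; Q2=5.50, Q3=5.50; dissipated=3.125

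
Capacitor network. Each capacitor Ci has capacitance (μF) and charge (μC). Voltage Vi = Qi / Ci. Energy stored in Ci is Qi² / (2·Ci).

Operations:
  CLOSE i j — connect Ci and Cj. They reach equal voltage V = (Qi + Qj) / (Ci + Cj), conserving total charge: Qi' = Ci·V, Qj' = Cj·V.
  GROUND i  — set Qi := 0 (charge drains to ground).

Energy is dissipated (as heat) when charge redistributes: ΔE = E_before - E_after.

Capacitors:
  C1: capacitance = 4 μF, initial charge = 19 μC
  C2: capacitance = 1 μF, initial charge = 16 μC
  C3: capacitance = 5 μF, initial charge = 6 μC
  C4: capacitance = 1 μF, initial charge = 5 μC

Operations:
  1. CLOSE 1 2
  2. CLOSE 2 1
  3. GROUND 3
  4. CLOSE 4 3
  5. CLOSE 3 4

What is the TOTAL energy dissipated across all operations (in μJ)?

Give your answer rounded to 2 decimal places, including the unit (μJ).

Initial: C1(4μF, Q=19μC, V=4.75V), C2(1μF, Q=16μC, V=16.00V), C3(5μF, Q=6μC, V=1.20V), C4(1μF, Q=5μC, V=5.00V)
Op 1: CLOSE 1-2: Q_total=35.00, C_total=5.00, V=7.00; Q1=28.00, Q2=7.00; dissipated=50.625
Op 2: CLOSE 2-1: Q_total=35.00, C_total=5.00, V=7.00; Q2=7.00, Q1=28.00; dissipated=0.000
Op 3: GROUND 3: Q3=0; energy lost=3.600
Op 4: CLOSE 4-3: Q_total=5.00, C_total=6.00, V=0.83; Q4=0.83, Q3=4.17; dissipated=10.417
Op 5: CLOSE 3-4: Q_total=5.00, C_total=6.00, V=0.83; Q3=4.17, Q4=0.83; dissipated=0.000
Total dissipated: 64.642 μJ

Answer: 64.64 μJ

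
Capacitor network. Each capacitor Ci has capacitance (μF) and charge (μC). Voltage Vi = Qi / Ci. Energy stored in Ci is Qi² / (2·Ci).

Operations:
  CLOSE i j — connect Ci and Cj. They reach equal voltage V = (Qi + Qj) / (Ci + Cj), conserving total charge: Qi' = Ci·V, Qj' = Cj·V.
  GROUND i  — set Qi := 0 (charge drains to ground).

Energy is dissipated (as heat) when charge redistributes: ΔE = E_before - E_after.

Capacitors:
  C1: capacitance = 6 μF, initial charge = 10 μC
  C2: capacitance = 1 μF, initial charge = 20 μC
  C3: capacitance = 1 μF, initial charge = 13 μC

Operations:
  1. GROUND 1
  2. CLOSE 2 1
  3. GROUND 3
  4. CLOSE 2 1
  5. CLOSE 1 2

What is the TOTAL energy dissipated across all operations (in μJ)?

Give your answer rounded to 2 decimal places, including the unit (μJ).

Initial: C1(6μF, Q=10μC, V=1.67V), C2(1μF, Q=20μC, V=20.00V), C3(1μF, Q=13μC, V=13.00V)
Op 1: GROUND 1: Q1=0; energy lost=8.333
Op 2: CLOSE 2-1: Q_total=20.00, C_total=7.00, V=2.86; Q2=2.86, Q1=17.14; dissipated=171.429
Op 3: GROUND 3: Q3=0; energy lost=84.500
Op 4: CLOSE 2-1: Q_total=20.00, C_total=7.00, V=2.86; Q2=2.86, Q1=17.14; dissipated=0.000
Op 5: CLOSE 1-2: Q_total=20.00, C_total=7.00, V=2.86; Q1=17.14, Q2=2.86; dissipated=0.000
Total dissipated: 264.262 μJ

Answer: 264.26 μJ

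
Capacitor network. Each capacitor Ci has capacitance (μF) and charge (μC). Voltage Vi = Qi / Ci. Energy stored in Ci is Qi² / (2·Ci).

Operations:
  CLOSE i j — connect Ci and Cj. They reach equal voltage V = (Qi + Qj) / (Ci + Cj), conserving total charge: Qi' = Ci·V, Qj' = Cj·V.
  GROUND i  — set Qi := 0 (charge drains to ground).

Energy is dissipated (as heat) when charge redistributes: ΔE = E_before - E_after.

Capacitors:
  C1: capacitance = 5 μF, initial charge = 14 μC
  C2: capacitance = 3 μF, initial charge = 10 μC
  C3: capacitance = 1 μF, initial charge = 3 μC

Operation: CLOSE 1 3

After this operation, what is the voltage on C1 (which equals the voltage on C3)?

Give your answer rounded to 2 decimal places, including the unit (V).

Initial: C1(5μF, Q=14μC, V=2.80V), C2(3μF, Q=10μC, V=3.33V), C3(1μF, Q=3μC, V=3.00V)
Op 1: CLOSE 1-3: Q_total=17.00, C_total=6.00, V=2.83; Q1=14.17, Q3=2.83; dissipated=0.017

Answer: 2.83 V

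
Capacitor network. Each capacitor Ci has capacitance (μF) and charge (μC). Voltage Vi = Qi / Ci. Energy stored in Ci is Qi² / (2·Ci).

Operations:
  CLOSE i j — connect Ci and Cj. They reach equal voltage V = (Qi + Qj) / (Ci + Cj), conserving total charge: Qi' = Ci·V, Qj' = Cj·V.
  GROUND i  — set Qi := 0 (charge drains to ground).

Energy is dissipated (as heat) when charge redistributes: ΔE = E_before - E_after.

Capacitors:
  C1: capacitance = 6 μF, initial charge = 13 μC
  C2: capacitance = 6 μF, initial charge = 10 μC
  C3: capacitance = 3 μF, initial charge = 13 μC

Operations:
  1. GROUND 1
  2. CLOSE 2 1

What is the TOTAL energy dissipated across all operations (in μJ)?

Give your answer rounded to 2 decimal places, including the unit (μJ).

Initial: C1(6μF, Q=13μC, V=2.17V), C2(6μF, Q=10μC, V=1.67V), C3(3μF, Q=13μC, V=4.33V)
Op 1: GROUND 1: Q1=0; energy lost=14.083
Op 2: CLOSE 2-1: Q_total=10.00, C_total=12.00, V=0.83; Q2=5.00, Q1=5.00; dissipated=4.167
Total dissipated: 18.250 μJ

Answer: 18.25 μJ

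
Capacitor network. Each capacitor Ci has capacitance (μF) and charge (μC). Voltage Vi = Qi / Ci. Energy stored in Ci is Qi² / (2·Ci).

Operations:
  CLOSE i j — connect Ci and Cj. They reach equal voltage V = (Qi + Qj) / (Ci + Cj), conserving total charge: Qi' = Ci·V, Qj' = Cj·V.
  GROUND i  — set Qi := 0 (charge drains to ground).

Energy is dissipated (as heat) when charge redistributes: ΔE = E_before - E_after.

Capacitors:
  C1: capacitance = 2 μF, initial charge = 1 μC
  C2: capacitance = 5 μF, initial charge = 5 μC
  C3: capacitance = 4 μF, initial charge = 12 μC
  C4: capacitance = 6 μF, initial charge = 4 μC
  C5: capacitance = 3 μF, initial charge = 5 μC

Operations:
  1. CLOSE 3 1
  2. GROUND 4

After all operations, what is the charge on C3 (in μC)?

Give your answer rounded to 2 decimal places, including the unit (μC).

Initial: C1(2μF, Q=1μC, V=0.50V), C2(5μF, Q=5μC, V=1.00V), C3(4μF, Q=12μC, V=3.00V), C4(6μF, Q=4μC, V=0.67V), C5(3μF, Q=5μC, V=1.67V)
Op 1: CLOSE 3-1: Q_total=13.00, C_total=6.00, V=2.17; Q3=8.67, Q1=4.33; dissipated=4.167
Op 2: GROUND 4: Q4=0; energy lost=1.333
Final charges: Q1=4.33, Q2=5.00, Q3=8.67, Q4=0.00, Q5=5.00

Answer: 8.67 μC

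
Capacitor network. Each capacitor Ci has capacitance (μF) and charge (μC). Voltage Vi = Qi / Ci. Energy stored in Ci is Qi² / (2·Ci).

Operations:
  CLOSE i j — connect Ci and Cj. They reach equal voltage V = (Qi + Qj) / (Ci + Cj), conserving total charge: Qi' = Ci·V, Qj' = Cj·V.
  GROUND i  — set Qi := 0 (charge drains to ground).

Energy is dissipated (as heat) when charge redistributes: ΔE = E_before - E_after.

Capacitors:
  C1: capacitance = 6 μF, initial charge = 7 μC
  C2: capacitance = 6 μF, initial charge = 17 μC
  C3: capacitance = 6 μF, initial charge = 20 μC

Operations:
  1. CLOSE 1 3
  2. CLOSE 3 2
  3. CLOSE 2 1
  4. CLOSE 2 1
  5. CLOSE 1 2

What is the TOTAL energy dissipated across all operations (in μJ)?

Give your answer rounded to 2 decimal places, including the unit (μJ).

Answer: 7.68 μJ

Derivation:
Initial: C1(6μF, Q=7μC, V=1.17V), C2(6μF, Q=17μC, V=2.83V), C3(6μF, Q=20μC, V=3.33V)
Op 1: CLOSE 1-3: Q_total=27.00, C_total=12.00, V=2.25; Q1=13.50, Q3=13.50; dissipated=7.042
Op 2: CLOSE 3-2: Q_total=30.50, C_total=12.00, V=2.54; Q3=15.25, Q2=15.25; dissipated=0.510
Op 3: CLOSE 2-1: Q_total=28.75, C_total=12.00, V=2.40; Q2=14.38, Q1=14.38; dissipated=0.128
Op 4: CLOSE 2-1: Q_total=28.75, C_total=12.00, V=2.40; Q2=14.38, Q1=14.38; dissipated=0.000
Op 5: CLOSE 1-2: Q_total=28.75, C_total=12.00, V=2.40; Q1=14.38, Q2=14.38; dissipated=0.000
Total dissipated: 7.680 μJ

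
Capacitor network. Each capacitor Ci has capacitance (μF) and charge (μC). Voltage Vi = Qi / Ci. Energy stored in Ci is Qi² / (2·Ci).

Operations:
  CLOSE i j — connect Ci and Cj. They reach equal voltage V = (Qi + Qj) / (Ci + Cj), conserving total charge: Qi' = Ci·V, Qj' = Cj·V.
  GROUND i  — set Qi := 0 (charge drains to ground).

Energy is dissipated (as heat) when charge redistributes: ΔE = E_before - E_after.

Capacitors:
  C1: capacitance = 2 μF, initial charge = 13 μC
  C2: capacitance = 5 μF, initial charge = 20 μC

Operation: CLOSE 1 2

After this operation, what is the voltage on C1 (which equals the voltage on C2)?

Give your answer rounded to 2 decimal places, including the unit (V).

Initial: C1(2μF, Q=13μC, V=6.50V), C2(5μF, Q=20μC, V=4.00V)
Op 1: CLOSE 1-2: Q_total=33.00, C_total=7.00, V=4.71; Q1=9.43, Q2=23.57; dissipated=4.464

Answer: 4.71 V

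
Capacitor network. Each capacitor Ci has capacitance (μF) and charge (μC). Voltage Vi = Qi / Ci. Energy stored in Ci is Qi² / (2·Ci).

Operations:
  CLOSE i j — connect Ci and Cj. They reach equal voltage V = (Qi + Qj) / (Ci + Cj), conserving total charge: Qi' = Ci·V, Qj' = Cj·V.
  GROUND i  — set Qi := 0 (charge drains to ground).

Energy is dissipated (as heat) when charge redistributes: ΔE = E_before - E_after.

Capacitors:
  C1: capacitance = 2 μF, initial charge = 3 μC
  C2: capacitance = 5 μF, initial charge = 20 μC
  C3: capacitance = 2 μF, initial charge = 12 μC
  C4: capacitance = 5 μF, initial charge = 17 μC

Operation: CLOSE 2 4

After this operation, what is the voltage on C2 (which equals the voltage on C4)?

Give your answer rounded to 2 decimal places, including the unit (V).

Answer: 3.70 V

Derivation:
Initial: C1(2μF, Q=3μC, V=1.50V), C2(5μF, Q=20μC, V=4.00V), C3(2μF, Q=12μC, V=6.00V), C4(5μF, Q=17μC, V=3.40V)
Op 1: CLOSE 2-4: Q_total=37.00, C_total=10.00, V=3.70; Q2=18.50, Q4=18.50; dissipated=0.450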